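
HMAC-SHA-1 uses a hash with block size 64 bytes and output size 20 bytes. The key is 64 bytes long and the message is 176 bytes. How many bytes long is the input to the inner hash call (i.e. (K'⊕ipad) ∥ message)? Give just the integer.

240

Key is 64 ≤ 64 bytes, zero-padded: |K'| = 64.
Inner input = (K'⊕ipad) ∥ m → 64 + 176 = 240 bytes.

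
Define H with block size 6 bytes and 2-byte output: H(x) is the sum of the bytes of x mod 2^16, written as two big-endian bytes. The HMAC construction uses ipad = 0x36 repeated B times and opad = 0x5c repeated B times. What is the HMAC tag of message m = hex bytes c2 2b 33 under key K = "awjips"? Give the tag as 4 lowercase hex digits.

Key "awjips" = 61 77 6a 69 70 73 is exactly B = 6 bytes: K' = 61 77 6a 69 70 73.
K' ⊕ ipad = 57 41 5c 5f 46 45.  K' ⊕ opad = 3d 2b 36 35 2c 2f.
Inner input = (K'⊕ipad) ∥ m = 57 41 5c 5f 46 45 ∥ c2 2b 33.
Inner hash: sum = 87+65+92+95+70+69+194+43+51 = 766 → 02 fe.
Outer input = (K'⊕opad) ∥ inner = 3d 2b 36 35 2c 2f ∥ 02 fe.
Outer hash (tag): sum = 61+43+54+53+44+47+2+254 = 558 → 02 2e.

022e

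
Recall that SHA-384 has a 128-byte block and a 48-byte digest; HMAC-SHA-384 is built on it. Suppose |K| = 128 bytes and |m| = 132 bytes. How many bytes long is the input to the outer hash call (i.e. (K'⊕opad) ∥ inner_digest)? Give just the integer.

Key is 128 ≤ 128 bytes, zero-padded: |K'| = 128.
Outer input = (K'⊕opad) ∥ H(inner) → 128 + 48 = 176 bytes.

176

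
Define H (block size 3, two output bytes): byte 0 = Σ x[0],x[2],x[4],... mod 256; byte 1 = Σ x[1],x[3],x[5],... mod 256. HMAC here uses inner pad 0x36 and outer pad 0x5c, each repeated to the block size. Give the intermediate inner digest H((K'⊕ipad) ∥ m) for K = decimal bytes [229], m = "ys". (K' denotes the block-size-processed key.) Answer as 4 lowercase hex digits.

7caf

Key decimal bytes [229] = e5 is 1 byte ≤ B = 3; zero-pad to 3 bytes: K' = e5 00 00.
K' ⊕ ipad = d3 36 36.
Inner input = d3 36 36 ∥ 79 73.
Inner hash: even-index sum = 380 mod 256 = 124; odd-index sum = 175 mod 256 = 175 → 7c af.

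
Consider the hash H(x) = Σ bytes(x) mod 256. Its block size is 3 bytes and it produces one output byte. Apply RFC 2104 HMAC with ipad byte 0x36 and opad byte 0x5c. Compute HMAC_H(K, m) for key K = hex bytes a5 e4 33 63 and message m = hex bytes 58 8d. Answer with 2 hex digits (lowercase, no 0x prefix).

Key hex bytes a5 e4 33 63 is 4 bytes > B = 3, so hash it first: H(key) = 1f, then zero-pad to 3 bytes: K' = 1f 00 00.
K' ⊕ ipad = 29 36 36.  K' ⊕ opad = 43 5c 5c.
Inner input = (K'⊕ipad) ∥ m = 29 36 36 ∥ 58 8d.
Inner hash: sum = 41+54+54+88+141 = 378; mod 256 = 122 → 7a.
Outer input = (K'⊕opad) ∥ inner = 43 5c 5c ∥ 7a.
Outer hash (tag): sum = 67+92+92+122 = 373; mod 256 = 117 → 75.

75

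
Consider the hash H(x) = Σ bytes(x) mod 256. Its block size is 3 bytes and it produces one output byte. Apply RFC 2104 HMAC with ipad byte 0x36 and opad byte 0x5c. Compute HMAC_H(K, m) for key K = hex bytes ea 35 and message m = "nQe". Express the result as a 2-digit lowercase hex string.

Key hex bytes ea 35 is 2 bytes ≤ B = 3; zero-pad to 3 bytes: K' = ea 35 00.
K' ⊕ ipad = dc 03 36.  K' ⊕ opad = b6 69 5c.
Inner input = (K'⊕ipad) ∥ m = dc 03 36 ∥ 6e 51 65.
Inner hash: sum = 220+3+54+110+81+101 = 569; mod 256 = 57 → 39.
Outer input = (K'⊕opad) ∥ inner = b6 69 5c ∥ 39.
Outer hash (tag): sum = 182+105+92+57 = 436; mod 256 = 180 → b4.

b4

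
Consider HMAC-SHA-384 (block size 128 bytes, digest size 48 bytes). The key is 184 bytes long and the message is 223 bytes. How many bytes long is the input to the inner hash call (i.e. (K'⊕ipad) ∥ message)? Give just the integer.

351

Key is 184 > 128 bytes, so it is hashed to 48 bytes then zero-padded to 128: |K'| = 128.
Inner input = (K'⊕ipad) ∥ m → 128 + 223 = 351 bytes.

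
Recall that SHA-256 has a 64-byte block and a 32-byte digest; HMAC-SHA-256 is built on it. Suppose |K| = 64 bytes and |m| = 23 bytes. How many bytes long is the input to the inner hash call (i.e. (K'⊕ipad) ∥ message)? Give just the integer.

Key is 64 ≤ 64 bytes, zero-padded: |K'| = 64.
Inner input = (K'⊕ipad) ∥ m → 64 + 23 = 87 bytes.

87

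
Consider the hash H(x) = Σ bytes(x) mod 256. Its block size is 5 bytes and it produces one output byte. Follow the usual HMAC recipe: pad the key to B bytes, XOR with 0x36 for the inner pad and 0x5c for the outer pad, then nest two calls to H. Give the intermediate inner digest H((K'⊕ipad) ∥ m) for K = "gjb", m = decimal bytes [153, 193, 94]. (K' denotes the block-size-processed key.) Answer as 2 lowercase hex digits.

Key "gjb" = 67 6a 62 is 3 bytes ≤ B = 5; zero-pad to 5 bytes: K' = 67 6a 62 00 00.
K' ⊕ ipad = 51 5c 54 36 36.
Inner input = 51 5c 54 36 36 ∥ 99 c1 5e.
Inner hash: sum = 81+92+84+54+54+153+193+94 = 805; mod 256 = 37 → 25.

25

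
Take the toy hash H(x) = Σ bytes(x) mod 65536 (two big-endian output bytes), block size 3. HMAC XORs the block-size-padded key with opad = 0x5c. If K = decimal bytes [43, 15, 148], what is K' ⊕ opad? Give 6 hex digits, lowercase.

7753c8

Key decimal bytes [43, 15, 148] = 2b 0f 94 is exactly B = 3 bytes: K' = 2b 0f 94.
XOR each byte with 0x5c: 2b⊕5c=77, 0f⊕5c=53, 94⊕5c=c8.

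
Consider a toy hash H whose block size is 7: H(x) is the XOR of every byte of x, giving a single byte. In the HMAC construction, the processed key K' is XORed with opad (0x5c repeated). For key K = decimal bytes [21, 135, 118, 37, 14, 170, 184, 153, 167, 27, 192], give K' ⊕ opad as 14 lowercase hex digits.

645c5c5c5c5c5c

Key decimal bytes [21, 135, 118, 37, 14, 170, 184, 153, 167, 27, 192] = 15 87 76 25 0e aa b8 99 a7 1b c0 is 11 bytes > B = 7, so hash it first: H(key) = 38, then zero-pad to 7 bytes: K' = 38 00 00 00 00 00 00.
XOR each byte with 0x5c: 38⊕5c=64, 00⊕5c=5c, 00⊕5c=5c, 00⊕5c=5c, 00⊕5c=5c, 00⊕5c=5c, 00⊕5c=5c.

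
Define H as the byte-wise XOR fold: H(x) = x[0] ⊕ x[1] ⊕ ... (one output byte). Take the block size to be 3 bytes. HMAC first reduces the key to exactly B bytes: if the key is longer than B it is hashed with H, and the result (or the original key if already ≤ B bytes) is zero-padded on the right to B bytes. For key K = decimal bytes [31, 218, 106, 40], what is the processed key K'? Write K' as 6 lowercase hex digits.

870000

|K| = 4 > B = 3, so first hash the key.
H(K): XOR 1f⊕da⊕6a⊕28 = 87.
Zero-pad H(K) = 87 to 3 bytes: K' = 87 00 00.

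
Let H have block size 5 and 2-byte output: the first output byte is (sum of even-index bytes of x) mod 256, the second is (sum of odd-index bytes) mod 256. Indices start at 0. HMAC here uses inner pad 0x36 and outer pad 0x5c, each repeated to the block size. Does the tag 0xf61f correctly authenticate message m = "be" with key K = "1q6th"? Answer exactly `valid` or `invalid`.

valid

Key "1q6th" = 31 71 36 74 68 is exactly B = 5 bytes: K' = 31 71 36 74 68.
K' ⊕ ipad = 07 47 00 42 5e; K' ⊕ opad = 6d 2d 6a 28 34.
Inner hash: even-index sum = 202 mod 256 = 202; odd-index sum = 235 mod 256 = 235 → ca eb.
Outer hash (recomputed tag): even-index sum = 502 mod 256 = 246; odd-index sum = 287 mod 256 = 31 → f6 1f.
Recomputed tag = f61f; claimed = f61f → match.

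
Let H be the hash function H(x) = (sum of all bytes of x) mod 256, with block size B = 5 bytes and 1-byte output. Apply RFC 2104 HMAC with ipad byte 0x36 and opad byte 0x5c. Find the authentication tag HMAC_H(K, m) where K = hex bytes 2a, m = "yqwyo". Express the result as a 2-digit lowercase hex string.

23

Key hex bytes 2a is 1 byte ≤ B = 5; zero-pad to 5 bytes: K' = 2a 00 00 00 00.
K' ⊕ ipad = 1c 36 36 36 36.  K' ⊕ opad = 76 5c 5c 5c 5c.
Inner input = (K'⊕ipad) ∥ m = 1c 36 36 36 36 ∥ 79 71 77 79 6f.
Inner hash: sum = 28+54+54+54+54+121+113+119+121+111 = 829; mod 256 = 61 → 3d.
Outer input = (K'⊕opad) ∥ inner = 76 5c 5c 5c 5c ∥ 3d.
Outer hash (tag): sum = 118+92+92+92+92+61 = 547; mod 256 = 35 → 23.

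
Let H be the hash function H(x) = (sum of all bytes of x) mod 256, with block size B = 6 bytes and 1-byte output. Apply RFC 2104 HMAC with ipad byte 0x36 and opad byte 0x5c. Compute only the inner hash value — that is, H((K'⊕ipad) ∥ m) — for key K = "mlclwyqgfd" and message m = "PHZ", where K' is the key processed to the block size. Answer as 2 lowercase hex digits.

0c

Key "mlclwyqgfd" = 6d 6c 63 6c 77 79 71 67 66 64 is 10 bytes > B = 6, so hash it first: H(key) = 3a, then zero-pad to 6 bytes: K' = 3a 00 00 00 00 00.
K' ⊕ ipad = 0c 36 36 36 36 36.
Inner input = 0c 36 36 36 36 36 ∥ 50 48 5a.
Inner hash: sum = 12+54+54+54+54+54+80+72+90 = 524; mod 256 = 12 → 0c.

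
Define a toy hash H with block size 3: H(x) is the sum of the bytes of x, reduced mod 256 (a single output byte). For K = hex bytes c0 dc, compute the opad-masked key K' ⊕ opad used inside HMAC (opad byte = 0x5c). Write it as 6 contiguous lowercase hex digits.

9c805c

Key hex bytes c0 dc is 2 bytes ≤ B = 3; zero-pad to 3 bytes: K' = c0 dc 00.
XOR each byte with 0x5c: c0⊕5c=9c, dc⊕5c=80, 00⊕5c=5c.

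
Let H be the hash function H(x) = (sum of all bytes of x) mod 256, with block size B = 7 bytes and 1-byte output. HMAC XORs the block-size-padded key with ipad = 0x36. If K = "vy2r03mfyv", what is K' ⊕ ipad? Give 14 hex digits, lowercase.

Key "vy2r03mfyv" = 76 79 32 72 30 33 6d 66 79 76 is 10 bytes > B = 7, so hash it first: H(key) = b8, then zero-pad to 7 bytes: K' = b8 00 00 00 00 00 00.
XOR each byte with 0x36: b8⊕36=8e, 00⊕36=36, 00⊕36=36, 00⊕36=36, 00⊕36=36, 00⊕36=36, 00⊕36=36.

8e363636363636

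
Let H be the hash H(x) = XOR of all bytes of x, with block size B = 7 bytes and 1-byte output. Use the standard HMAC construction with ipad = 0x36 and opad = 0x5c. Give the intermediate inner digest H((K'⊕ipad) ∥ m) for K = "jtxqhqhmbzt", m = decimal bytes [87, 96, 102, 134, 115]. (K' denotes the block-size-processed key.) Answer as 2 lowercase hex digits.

Key "jtxqhqhmbzt" = 6a 74 78 71 68 71 68 6d 62 7a 74 is 11 bytes > B = 7, so hash it first: H(key) = 67, then zero-pad to 7 bytes: K' = 67 00 00 00 00 00 00.
K' ⊕ ipad = 51 36 36 36 36 36 36.
Inner input = 51 36 36 36 36 36 36 ∥ 57 60 66 86 73.
Inner hash: XOR 51⊕36⊕36⊕36⊕36⊕36⊕36⊕57⊕60⊕66⊕86⊕73 = f5.

f5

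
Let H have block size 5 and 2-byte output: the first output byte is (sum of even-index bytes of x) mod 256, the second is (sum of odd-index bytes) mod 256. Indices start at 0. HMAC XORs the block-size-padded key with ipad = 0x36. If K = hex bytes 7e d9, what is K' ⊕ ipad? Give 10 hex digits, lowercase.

Key hex bytes 7e d9 is 2 bytes ≤ B = 5; zero-pad to 5 bytes: K' = 7e d9 00 00 00.
XOR each byte with 0x36: 7e⊕36=48, d9⊕36=ef, 00⊕36=36, 00⊕36=36, 00⊕36=36.

48ef363636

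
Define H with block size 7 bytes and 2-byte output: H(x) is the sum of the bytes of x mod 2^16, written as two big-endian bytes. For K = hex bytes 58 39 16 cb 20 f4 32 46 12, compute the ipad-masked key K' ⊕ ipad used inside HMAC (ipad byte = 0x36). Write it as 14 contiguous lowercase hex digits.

Key hex bytes 58 39 16 cb 20 f4 32 46 12 is 9 bytes > B = 7, so hash it first: H(key) = 03 10, then zero-pad to 7 bytes: K' = 03 10 00 00 00 00 00.
XOR each byte with 0x36: 03⊕36=35, 10⊕36=26, 00⊕36=36, 00⊕36=36, 00⊕36=36, 00⊕36=36, 00⊕36=36.

35263636363636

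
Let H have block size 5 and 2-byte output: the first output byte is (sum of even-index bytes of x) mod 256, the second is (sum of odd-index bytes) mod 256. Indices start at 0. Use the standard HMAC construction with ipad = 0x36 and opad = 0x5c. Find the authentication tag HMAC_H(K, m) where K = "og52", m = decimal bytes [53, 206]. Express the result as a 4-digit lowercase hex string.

8209

Key "og52" = 6f 67 35 32 is 4 bytes ≤ B = 5; zero-pad to 5 bytes: K' = 6f 67 35 32 00.
K' ⊕ ipad = 59 51 03 04 36.  K' ⊕ opad = 33 3b 69 6e 5c.
Inner input = (K'⊕ipad) ∥ m = 59 51 03 04 36 ∥ 35 ce.
Inner hash: even-index sum = 352 mod 256 = 96; odd-index sum = 138 mod 256 = 138 → 60 8a.
Outer input = (K'⊕opad) ∥ inner = 33 3b 69 6e 5c ∥ 60 8a.
Outer hash (tag): even-index sum = 386 mod 256 = 130; odd-index sum = 265 mod 256 = 9 → 82 09.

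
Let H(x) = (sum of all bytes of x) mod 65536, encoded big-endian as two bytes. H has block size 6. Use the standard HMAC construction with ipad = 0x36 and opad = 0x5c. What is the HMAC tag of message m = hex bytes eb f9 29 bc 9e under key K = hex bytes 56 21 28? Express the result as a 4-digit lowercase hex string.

02b1

Key hex bytes 56 21 28 is 3 bytes ≤ B = 6; zero-pad to 6 bytes: K' = 56 21 28 00 00 00.
K' ⊕ ipad = 60 17 1e 36 36 36.  K' ⊕ opad = 0a 7d 74 5c 5c 5c.
Inner input = (K'⊕ipad) ∥ m = 60 17 1e 36 36 36 ∥ eb f9 29 bc 9e.
Inner hash: sum = 96+23+30+54+54+54+235+249+41+188+158 = 1182 → 04 9e.
Outer input = (K'⊕opad) ∥ inner = 0a 7d 74 5c 5c 5c ∥ 04 9e.
Outer hash (tag): sum = 10+125+116+92+92+92+4+158 = 689 → 02 b1.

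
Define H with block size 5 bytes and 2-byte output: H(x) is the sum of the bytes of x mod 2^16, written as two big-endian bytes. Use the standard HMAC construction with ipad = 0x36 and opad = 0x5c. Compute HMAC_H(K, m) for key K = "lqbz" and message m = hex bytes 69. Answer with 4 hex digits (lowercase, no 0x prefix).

01fe

Key "lqbz" = 6c 71 62 7a is 4 bytes ≤ B = 5; zero-pad to 5 bytes: K' = 6c 71 62 7a 00.
K' ⊕ ipad = 5a 47 54 4c 36.  K' ⊕ opad = 30 2d 3e 26 5c.
Inner input = (K'⊕ipad) ∥ m = 5a 47 54 4c 36 ∥ 69.
Inner hash: sum = 90+71+84+76+54+105 = 480 → 01 e0.
Outer input = (K'⊕opad) ∥ inner = 30 2d 3e 26 5c ∥ 01 e0.
Outer hash (tag): sum = 48+45+62+38+92+1+224 = 510 → 01 fe.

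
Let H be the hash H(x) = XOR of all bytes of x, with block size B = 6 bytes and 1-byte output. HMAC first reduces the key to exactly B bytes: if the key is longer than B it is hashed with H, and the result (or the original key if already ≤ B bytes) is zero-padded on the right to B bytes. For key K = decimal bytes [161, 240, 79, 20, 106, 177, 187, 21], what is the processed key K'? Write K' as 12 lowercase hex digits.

|K| = 8 > B = 6, so first hash the key.
H(K): XOR a1⊕f0⊕4f⊕14⊕6a⊕b1⊕bb⊕15 = 7f.
Zero-pad H(K) = 7f to 6 bytes: K' = 7f 00 00 00 00 00.

7f0000000000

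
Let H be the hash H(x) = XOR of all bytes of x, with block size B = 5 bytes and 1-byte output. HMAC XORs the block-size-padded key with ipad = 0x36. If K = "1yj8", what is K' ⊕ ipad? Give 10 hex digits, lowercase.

074f5c0e36

Key "1yj8" = 31 79 6a 38 is 4 bytes ≤ B = 5; zero-pad to 5 bytes: K' = 31 79 6a 38 00.
XOR each byte with 0x36: 31⊕36=07, 79⊕36=4f, 6a⊕36=5c, 38⊕36=0e, 00⊕36=36.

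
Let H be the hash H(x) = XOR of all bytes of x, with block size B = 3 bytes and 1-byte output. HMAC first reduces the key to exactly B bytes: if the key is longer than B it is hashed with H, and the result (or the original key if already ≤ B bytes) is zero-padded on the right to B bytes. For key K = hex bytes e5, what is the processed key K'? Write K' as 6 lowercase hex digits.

Key hex bytes e5 is 1 byte ≤ B = 3; zero-pad to 3 bytes: K' = e5 00 00.

e50000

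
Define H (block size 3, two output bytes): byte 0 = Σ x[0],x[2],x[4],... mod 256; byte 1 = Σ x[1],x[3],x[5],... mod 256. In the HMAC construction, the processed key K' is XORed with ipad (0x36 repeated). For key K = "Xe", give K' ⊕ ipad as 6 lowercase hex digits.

6e5336

Key "Xe" = 58 65 is 2 bytes ≤ B = 3; zero-pad to 3 bytes: K' = 58 65 00.
XOR each byte with 0x36: 58⊕36=6e, 65⊕36=53, 00⊕36=36.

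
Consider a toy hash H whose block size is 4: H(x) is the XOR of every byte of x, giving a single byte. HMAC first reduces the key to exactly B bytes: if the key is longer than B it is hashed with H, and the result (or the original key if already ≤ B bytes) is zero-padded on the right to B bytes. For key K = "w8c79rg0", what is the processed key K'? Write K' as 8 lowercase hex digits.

07000000

|K| = 8 > B = 4, so first hash the key.
H(K): XOR 77⊕38⊕63⊕37⊕39⊕72⊕67⊕30 = 07.
Zero-pad H(K) = 07 to 4 bytes: K' = 07 00 00 00.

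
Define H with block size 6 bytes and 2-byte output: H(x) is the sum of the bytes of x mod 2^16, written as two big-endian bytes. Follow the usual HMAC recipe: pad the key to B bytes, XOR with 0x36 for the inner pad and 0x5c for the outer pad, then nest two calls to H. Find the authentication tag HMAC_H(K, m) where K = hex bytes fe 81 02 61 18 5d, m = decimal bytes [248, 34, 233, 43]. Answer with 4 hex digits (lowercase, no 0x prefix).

0334

Key hex bytes fe 81 02 61 18 5d is exactly B = 6 bytes: K' = fe 81 02 61 18 5d.
K' ⊕ ipad = c8 b7 34 57 2e 6b.  K' ⊕ opad = a2 dd 5e 3d 44 01.
Inner input = (K'⊕ipad) ∥ m = c8 b7 34 57 2e 6b ∥ f8 22 e9 2b.
Inner hash: sum = 200+183+52+87+46+107+248+34+233+43 = 1233 → 04 d1.
Outer input = (K'⊕opad) ∥ inner = a2 dd 5e 3d 44 01 ∥ 04 d1.
Outer hash (tag): sum = 162+221+94+61+68+1+4+209 = 820 → 03 34.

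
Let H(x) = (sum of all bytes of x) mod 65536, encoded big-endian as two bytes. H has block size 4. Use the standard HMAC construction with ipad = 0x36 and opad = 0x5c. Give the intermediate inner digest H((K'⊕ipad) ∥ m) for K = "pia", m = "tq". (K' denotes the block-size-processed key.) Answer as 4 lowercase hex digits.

0217

Key "pia" = 70 69 61 is 3 bytes ≤ B = 4; zero-pad to 4 bytes: K' = 70 69 61 00.
K' ⊕ ipad = 46 5f 57 36.
Inner input = 46 5f 57 36 ∥ 74 71.
Inner hash: sum = 70+95+87+54+116+113 = 535 → 02 17.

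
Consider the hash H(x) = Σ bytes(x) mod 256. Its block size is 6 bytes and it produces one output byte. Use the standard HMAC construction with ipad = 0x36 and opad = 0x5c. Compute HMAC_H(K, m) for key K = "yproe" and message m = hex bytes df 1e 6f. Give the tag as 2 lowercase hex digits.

6e

Key "yproe" = 79 70 72 6f 65 is 5 bytes ≤ B = 6; zero-pad to 6 bytes: K' = 79 70 72 6f 65 00.
K' ⊕ ipad = 4f 46 44 59 53 36.  K' ⊕ opad = 25 2c 2e 33 39 5c.
Inner input = (K'⊕ipad) ∥ m = 4f 46 44 59 53 36 ∥ df 1e 6f.
Inner hash: sum = 79+70+68+89+83+54+223+30+111 = 807; mod 256 = 39 → 27.
Outer input = (K'⊕opad) ∥ inner = 25 2c 2e 33 39 5c ∥ 27.
Outer hash (tag): sum = 37+44+46+51+57+92+39 = 366; mod 256 = 110 → 6e.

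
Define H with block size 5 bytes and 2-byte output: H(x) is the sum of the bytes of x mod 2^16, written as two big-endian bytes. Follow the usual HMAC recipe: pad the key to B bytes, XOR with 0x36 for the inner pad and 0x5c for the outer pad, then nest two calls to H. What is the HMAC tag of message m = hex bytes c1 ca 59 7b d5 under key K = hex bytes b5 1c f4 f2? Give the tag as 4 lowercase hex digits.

Key hex bytes b5 1c f4 f2 is 4 bytes ≤ B = 5; zero-pad to 5 bytes: K' = b5 1c f4 f2 00.
K' ⊕ ipad = 83 2a c2 c4 36.  K' ⊕ opad = e9 40 a8 ae 5c.
Inner input = (K'⊕ipad) ∥ m = 83 2a c2 c4 36 ∥ c1 ca 59 7b d5.
Inner hash: sum = 131+42+194+196+54+193+202+89+123+213 = 1437 → 05 9d.
Outer input = (K'⊕opad) ∥ inner = e9 40 a8 ae 5c ∥ 05 9d.
Outer hash (tag): sum = 233+64+168+174+92+5+157 = 893 → 03 7d.

037d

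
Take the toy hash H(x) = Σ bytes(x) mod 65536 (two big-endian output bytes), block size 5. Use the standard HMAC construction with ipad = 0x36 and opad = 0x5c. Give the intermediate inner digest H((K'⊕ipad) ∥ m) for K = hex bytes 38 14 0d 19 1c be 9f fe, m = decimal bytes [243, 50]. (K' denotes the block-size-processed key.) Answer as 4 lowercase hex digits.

02da

Key hex bytes 38 14 0d 19 1c be 9f fe is 8 bytes > B = 5, so hash it first: H(key) = 02 e9, then zero-pad to 5 bytes: K' = 02 e9 00 00 00.
K' ⊕ ipad = 34 df 36 36 36.
Inner input = 34 df 36 36 36 ∥ f3 32.
Inner hash: sum = 52+223+54+54+54+243+50 = 730 → 02 da.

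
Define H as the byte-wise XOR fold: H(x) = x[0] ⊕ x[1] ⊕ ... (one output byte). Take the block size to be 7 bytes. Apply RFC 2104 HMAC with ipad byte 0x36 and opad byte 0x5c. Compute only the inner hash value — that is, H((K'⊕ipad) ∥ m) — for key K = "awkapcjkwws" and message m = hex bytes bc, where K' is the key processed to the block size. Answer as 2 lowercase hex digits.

Key "awkapcjkwws" = 61 77 6b 61 70 63 6a 6b 77 77 73 is 11 bytes > B = 7, so hash it first: H(key) = 7d, then zero-pad to 7 bytes: K' = 7d 00 00 00 00 00 00.
K' ⊕ ipad = 4b 36 36 36 36 36 36.
Inner input = 4b 36 36 36 36 36 36 ∥ bc.
Inner hash: XOR 4b⊕36⊕36⊕36⊕36⊕36⊕36⊕bc = f7.

f7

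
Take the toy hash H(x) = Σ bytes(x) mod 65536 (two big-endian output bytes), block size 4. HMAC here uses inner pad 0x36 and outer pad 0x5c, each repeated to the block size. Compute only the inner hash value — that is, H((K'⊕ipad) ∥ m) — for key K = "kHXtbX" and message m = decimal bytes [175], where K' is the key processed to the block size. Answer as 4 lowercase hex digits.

Key "kHXtbX" = 6b 48 58 74 62 58 is 6 bytes > B = 4, so hash it first: H(key) = 02 39, then zero-pad to 4 bytes: K' = 02 39 00 00.
K' ⊕ ipad = 34 0f 36 36.
Inner input = 34 0f 36 36 ∥ af.
Inner hash: sum = 52+15+54+54+175 = 350 → 01 5e.

015e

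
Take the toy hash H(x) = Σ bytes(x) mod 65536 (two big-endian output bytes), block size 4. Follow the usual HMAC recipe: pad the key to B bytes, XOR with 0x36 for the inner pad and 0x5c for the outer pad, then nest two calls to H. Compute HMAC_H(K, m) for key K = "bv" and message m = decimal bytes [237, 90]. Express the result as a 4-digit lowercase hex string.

0169

Key "bv" = 62 76 is 2 bytes ≤ B = 4; zero-pad to 4 bytes: K' = 62 76 00 00.
K' ⊕ ipad = 54 40 36 36.  K' ⊕ opad = 3e 2a 5c 5c.
Inner input = (K'⊕ipad) ∥ m = 54 40 36 36 ∥ ed 5a.
Inner hash: sum = 84+64+54+54+237+90 = 583 → 02 47.
Outer input = (K'⊕opad) ∥ inner = 3e 2a 5c 5c ∥ 02 47.
Outer hash (tag): sum = 62+42+92+92+2+71 = 361 → 01 69.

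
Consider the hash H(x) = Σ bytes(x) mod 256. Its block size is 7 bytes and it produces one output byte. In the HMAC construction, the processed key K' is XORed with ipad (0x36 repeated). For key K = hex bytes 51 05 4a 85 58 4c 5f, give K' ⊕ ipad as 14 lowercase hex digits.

67337cb36e7a69

Key hex bytes 51 05 4a 85 58 4c 5f is exactly B = 7 bytes: K' = 51 05 4a 85 58 4c 5f.
XOR each byte with 0x36: 51⊕36=67, 05⊕36=33, 4a⊕36=7c, 85⊕36=b3, 58⊕36=6e, 4c⊕36=7a, 5f⊕36=69.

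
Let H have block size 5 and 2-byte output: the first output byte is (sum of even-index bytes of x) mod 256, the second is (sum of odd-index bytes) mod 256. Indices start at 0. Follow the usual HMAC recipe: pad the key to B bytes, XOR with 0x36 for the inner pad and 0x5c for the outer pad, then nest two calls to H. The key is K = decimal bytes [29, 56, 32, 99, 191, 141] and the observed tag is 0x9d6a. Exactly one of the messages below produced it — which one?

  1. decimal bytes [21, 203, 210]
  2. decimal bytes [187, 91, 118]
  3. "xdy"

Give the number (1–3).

3

Key decimal bytes [29, 56, 32, 99, 191, 141] = 1d 38 20 63 bf 8d is 6 bytes > B = 5, so hash it first: H(key) = fc 28, then zero-pad to 5 bytes: K' = fc 28 00 00 00.
K' ⊕ ipad = ca 1e 36 36 36; K' ⊕ opad = a0 74 5c 5c 5c.
m1: inner = H(ca 1e 36 36 36 15 cb d2) = 01 3b; tag = H(a0 74 5c 5c 5c 01 3b) = 93d1
m2: inner = H(ca 1e 36 36 36 bb 5b 76) = 91 85; tag = H(a0 74 5c 5c 5c 91 85) = dd61
m3: inner = H(ca 1e 36 36 36 78 64 79) = 9a 45; tag = H(a0 74 5c 5c 5c 9a 45) = 9d6a ← matches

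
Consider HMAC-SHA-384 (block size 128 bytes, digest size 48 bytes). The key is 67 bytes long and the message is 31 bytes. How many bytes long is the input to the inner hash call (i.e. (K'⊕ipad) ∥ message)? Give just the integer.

159

Key is 67 ≤ 128 bytes, zero-padded: |K'| = 128.
Inner input = (K'⊕ipad) ∥ m → 128 + 31 = 159 bytes.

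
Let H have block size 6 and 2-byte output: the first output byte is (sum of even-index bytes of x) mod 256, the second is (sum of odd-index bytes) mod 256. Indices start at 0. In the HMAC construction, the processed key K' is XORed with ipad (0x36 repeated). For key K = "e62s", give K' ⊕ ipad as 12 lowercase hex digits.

Key "e62s" = 65 36 32 73 is 4 bytes ≤ B = 6; zero-pad to 6 bytes: K' = 65 36 32 73 00 00.
XOR each byte with 0x36: 65⊕36=53, 36⊕36=00, 32⊕36=04, 73⊕36=45, 00⊕36=36, 00⊕36=36.

530004453636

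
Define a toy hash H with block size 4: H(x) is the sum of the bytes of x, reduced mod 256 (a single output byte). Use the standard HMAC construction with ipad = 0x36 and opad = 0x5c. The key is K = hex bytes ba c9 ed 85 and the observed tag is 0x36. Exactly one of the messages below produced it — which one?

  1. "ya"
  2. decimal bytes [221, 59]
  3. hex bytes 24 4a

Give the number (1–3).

Key hex bytes ba c9 ed 85 is exactly B = 4 bytes: K' = ba c9 ed 85.
K' ⊕ ipad = 8c ff db b3; K' ⊕ opad = e6 95 b1 d9.
m1: inner = H(8c ff db b3 79 61) = f3; tag = H(e6 95 b1 d9 f3) = f8
m2: inner = H(8c ff db b3 dd 3b) = 31; tag = H(e6 95 b1 d9 31) = 36 ← matches
m3: inner = H(8c ff db b3 24 4a) = 87; tag = H(e6 95 b1 d9 87) = 8c

2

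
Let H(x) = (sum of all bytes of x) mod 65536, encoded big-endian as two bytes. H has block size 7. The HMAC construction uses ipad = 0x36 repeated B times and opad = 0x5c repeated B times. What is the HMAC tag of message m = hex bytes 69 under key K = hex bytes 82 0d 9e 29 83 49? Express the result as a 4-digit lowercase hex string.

Key hex bytes 82 0d 9e 29 83 49 is 6 bytes ≤ B = 7; zero-pad to 7 bytes: K' = 82 0d 9e 29 83 49 00.
K' ⊕ ipad = b4 3b a8 1f b5 7f 36.  K' ⊕ opad = de 51 c2 75 df 15 5c.
Inner input = (K'⊕ipad) ∥ m = b4 3b a8 1f b5 7f 36 ∥ 69.
Inner hash: sum = 180+59+168+31+181+127+54+105 = 905 → 03 89.
Outer input = (K'⊕opad) ∥ inner = de 51 c2 75 df 15 5c ∥ 03 89.
Outer hash (tag): sum = 222+81+194+117+223+21+92+3+137 = 1090 → 04 42.

0442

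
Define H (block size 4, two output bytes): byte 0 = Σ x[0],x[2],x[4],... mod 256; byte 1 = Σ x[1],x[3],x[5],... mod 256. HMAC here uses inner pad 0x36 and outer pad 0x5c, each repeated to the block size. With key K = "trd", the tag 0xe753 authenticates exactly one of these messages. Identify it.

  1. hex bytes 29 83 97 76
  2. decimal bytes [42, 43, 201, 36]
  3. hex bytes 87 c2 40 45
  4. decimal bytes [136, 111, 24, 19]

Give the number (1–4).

Key "trd" = 74 72 64 is 3 bytes ≤ B = 4; zero-pad to 4 bytes: K' = 74 72 64 00.
K' ⊕ ipad = 42 44 52 36; K' ⊕ opad = 28 2e 38 5c.
m1: inner = H(42 44 52 36 29 83 97 76) = 54 73; tag = H(28 2e 38 5c 54 73) = b4fd
m2: inner = H(42 44 52 36 2a 2b c9 24) = 87 c9; tag = H(28 2e 38 5c 87 c9) = e753 ← matches
m3: inner = H(42 44 52 36 87 c2 40 45) = 5b 81; tag = H(28 2e 38 5c 5b 81) = bb0b
m4: inner = H(42 44 52 36 88 6f 18 13) = 34 fc; tag = H(28 2e 38 5c 34 fc) = 9486

2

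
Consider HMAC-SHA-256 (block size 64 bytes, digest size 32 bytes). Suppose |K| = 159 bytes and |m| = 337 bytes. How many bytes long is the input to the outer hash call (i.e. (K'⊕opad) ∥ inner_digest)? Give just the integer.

Key is 159 > 64 bytes, so it is hashed to 32 bytes then zero-padded to 64: |K'| = 64.
Outer input = (K'⊕opad) ∥ H(inner) → 64 + 32 = 96 bytes.

96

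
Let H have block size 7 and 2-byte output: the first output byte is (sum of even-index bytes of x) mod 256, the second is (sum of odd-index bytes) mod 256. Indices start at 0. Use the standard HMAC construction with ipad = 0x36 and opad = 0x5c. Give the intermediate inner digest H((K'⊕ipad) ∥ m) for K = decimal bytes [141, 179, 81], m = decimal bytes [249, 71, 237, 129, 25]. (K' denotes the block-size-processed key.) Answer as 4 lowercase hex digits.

Key decimal bytes [141, 179, 81] = 8d b3 51 is 3 bytes ≤ B = 7; zero-pad to 7 bytes: K' = 8d b3 51 00 00 00 00.
K' ⊕ ipad = bb 85 67 36 36 36 36.
Inner input = bb 85 67 36 36 36 36 ∥ f9 47 ed 81 19.
Inner hash: even-index sum = 598 mod 256 = 86; odd-index sum = 752 mod 256 = 240 → 56 f0.

56f0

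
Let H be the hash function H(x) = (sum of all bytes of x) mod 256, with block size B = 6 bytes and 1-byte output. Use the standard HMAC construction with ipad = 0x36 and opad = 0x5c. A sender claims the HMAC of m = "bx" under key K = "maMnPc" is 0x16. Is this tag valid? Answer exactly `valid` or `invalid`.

Key "maMnPc" = 6d 61 4d 6e 50 63 is exactly B = 6 bytes: K' = 6d 61 4d 6e 50 63.
K' ⊕ ipad = 5b 57 7b 58 66 55; K' ⊕ opad = 31 3d 11 32 0c 3f.
Inner hash: sum = 91+87+123+88+102+85+98+120 = 794; mod 256 = 26 → 1a.
Outer hash (recomputed tag): sum = 49+61+17+50+12+63+26 = 278; mod 256 = 22 → 16.
Recomputed tag = 16; claimed = 16 → match.

valid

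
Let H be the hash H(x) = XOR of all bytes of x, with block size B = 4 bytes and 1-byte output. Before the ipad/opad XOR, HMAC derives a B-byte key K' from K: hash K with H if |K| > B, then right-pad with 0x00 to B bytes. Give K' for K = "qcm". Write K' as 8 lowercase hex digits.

Key "qcm" = 71 63 6d is 3 bytes ≤ B = 4; zero-pad to 4 bytes: K' = 71 63 6d 00.

71636d00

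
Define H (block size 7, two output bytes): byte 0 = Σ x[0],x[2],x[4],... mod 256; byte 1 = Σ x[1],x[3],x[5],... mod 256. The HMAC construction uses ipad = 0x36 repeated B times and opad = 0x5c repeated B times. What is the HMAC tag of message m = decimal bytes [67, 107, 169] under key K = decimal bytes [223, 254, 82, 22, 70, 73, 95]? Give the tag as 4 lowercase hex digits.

0192

Key decimal bytes [223, 254, 82, 22, 70, 73, 95] = df fe 52 16 46 49 5f is exactly B = 7 bytes: K' = df fe 52 16 46 49 5f.
K' ⊕ ipad = e9 c8 64 20 70 7f 69.  K' ⊕ opad = 83 a2 0e 4a 1a 15 03.
Inner input = (K'⊕ipad) ∥ m = e9 c8 64 20 70 7f 69 ∥ 43 6b a9.
Inner hash: even-index sum = 657 mod 256 = 145; odd-index sum = 595 mod 256 = 83 → 91 53.
Outer input = (K'⊕opad) ∥ inner = 83 a2 0e 4a 1a 15 03 ∥ 91 53.
Outer hash (tag): even-index sum = 257 mod 256 = 1; odd-index sum = 402 mod 256 = 146 → 01 92.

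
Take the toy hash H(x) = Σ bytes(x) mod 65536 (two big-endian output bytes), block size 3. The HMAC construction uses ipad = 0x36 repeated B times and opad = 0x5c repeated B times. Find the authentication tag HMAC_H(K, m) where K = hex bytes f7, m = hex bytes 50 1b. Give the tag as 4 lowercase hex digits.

Key hex bytes f7 is 1 byte ≤ B = 3; zero-pad to 3 bytes: K' = f7 00 00.
K' ⊕ ipad = c1 36 36.  K' ⊕ opad = ab 5c 5c.
Inner input = (K'⊕ipad) ∥ m = c1 36 36 ∥ 50 1b.
Inner hash: sum = 193+54+54+80+27 = 408 → 01 98.
Outer input = (K'⊕opad) ∥ inner = ab 5c 5c ∥ 01 98.
Outer hash (tag): sum = 171+92+92+1+152 = 508 → 01 fc.

01fc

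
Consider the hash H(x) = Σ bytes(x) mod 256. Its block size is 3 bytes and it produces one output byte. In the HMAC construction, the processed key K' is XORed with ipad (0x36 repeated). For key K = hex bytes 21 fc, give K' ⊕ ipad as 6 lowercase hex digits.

Key hex bytes 21 fc is 2 bytes ≤ B = 3; zero-pad to 3 bytes: K' = 21 fc 00.
XOR each byte with 0x36: 21⊕36=17, fc⊕36=ca, 00⊕36=36.

17ca36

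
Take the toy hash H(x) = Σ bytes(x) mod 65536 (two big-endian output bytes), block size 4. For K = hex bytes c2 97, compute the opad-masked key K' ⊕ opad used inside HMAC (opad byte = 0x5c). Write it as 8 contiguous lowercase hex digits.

Key hex bytes c2 97 is 2 bytes ≤ B = 4; zero-pad to 4 bytes: K' = c2 97 00 00.
XOR each byte with 0x5c: c2⊕5c=9e, 97⊕5c=cb, 00⊕5c=5c, 00⊕5c=5c.

9ecb5c5c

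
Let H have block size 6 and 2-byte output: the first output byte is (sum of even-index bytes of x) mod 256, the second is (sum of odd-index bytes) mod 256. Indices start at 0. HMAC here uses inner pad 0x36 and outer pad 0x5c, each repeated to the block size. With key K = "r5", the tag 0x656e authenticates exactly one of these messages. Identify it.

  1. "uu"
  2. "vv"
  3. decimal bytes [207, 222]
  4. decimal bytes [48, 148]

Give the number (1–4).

3

Key "r5" = 72 35 is 2 bytes ≤ B = 6; zero-pad to 6 bytes: K' = 72 35 00 00 00 00.
K' ⊕ ipad = 44 03 36 36 36 36; K' ⊕ opad = 2e 69 5c 5c 5c 5c.
m1: inner = H(44 03 36 36 36 36 75 75) = 25 e4; tag = H(2e 69 5c 5c 5c 5c 25 e4) = 0b05
m2: inner = H(44 03 36 36 36 36 76 76) = 26 e5; tag = H(2e 69 5c 5c 5c 5c 26 e5) = 0c06
m3: inner = H(44 03 36 36 36 36 cf de) = 7f 4d; tag = H(2e 69 5c 5c 5c 5c 7f 4d) = 656e ← matches
m4: inner = H(44 03 36 36 36 36 30 94) = e0 03; tag = H(2e 69 5c 5c 5c 5c e0 03) = c624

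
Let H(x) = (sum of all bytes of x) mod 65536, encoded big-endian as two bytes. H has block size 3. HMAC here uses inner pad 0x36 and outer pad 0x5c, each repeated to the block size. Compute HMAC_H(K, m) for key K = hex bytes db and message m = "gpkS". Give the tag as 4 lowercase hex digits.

022f

Key hex bytes db is 1 byte ≤ B = 3; zero-pad to 3 bytes: K' = db 00 00.
K' ⊕ ipad = ed 36 36.  K' ⊕ opad = 87 5c 5c.
Inner input = (K'⊕ipad) ∥ m = ed 36 36 ∥ 67 70 6b 53.
Inner hash: sum = 237+54+54+103+112+107+83 = 750 → 02 ee.
Outer input = (K'⊕opad) ∥ inner = 87 5c 5c ∥ 02 ee.
Outer hash (tag): sum = 135+92+92+2+238 = 559 → 02 2f.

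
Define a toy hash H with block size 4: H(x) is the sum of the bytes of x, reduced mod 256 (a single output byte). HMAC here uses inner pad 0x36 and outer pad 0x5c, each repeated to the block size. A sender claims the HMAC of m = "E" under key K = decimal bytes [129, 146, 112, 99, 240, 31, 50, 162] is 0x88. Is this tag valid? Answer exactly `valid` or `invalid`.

Key decimal bytes [129, 146, 112, 99, 240, 31, 50, 162] = 81 92 70 63 f0 1f 32 a2 is 8 bytes > B = 4, so hash it first: H(key) = c9, then zero-pad to 4 bytes: K' = c9 00 00 00.
K' ⊕ ipad = ff 36 36 36; K' ⊕ opad = 95 5c 5c 5c.
Inner hash: sum = 255+54+54+54+69 = 486; mod 256 = 230 → e6.
Outer hash (recomputed tag): sum = 149+92+92+92+230 = 655; mod 256 = 143 → 8f.
Recomputed tag = 8f; claimed = 88 → mismatch.

invalid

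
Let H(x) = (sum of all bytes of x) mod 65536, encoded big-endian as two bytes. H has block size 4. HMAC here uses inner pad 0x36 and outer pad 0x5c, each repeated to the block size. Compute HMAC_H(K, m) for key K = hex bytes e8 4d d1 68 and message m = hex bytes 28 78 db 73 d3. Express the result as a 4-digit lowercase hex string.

Key hex bytes e8 4d d1 68 is exactly B = 4 bytes: K' = e8 4d d1 68.
K' ⊕ ipad = de 7b e7 5e.  K' ⊕ opad = b4 11 8d 34.
Inner input = (K'⊕ipad) ∥ m = de 7b e7 5e ∥ 28 78 db 73 d3.
Inner hash: sum = 222+123+231+94+40+120+219+115+211 = 1375 → 05 5f.
Outer input = (K'⊕opad) ∥ inner = b4 11 8d 34 ∥ 05 5f.
Outer hash (tag): sum = 180+17+141+52+5+95 = 490 → 01 ea.

01ea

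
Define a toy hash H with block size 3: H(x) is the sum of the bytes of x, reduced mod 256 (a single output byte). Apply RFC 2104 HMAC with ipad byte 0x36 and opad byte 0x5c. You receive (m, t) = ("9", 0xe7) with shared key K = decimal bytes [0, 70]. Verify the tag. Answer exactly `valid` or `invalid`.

Key decimal bytes [0, 70] = 00 46 is 2 bytes ≤ B = 3; zero-pad to 3 bytes: K' = 00 46 00.
K' ⊕ ipad = 36 70 36; K' ⊕ opad = 5c 1a 5c.
Inner hash: sum = 54+112+54+57 = 277; mod 256 = 21 → 15.
Outer hash (recomputed tag): sum = 92+26+92+21 = 231 → e7.
Recomputed tag = e7; claimed = e7 → match.

valid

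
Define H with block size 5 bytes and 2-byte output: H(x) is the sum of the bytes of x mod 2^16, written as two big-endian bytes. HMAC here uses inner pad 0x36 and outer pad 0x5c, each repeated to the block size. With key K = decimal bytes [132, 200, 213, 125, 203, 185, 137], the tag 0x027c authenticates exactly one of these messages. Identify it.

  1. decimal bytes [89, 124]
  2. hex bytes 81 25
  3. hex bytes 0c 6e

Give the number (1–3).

Key decimal bytes [132, 200, 213, 125, 203, 185, 137] = 84 c8 d5 7d cb b9 89 is 7 bytes > B = 5, so hash it first: H(key) = 04 ab, then zero-pad to 5 bytes: K' = 04 ab 00 00 00.
K' ⊕ ipad = 32 9d 36 36 36; K' ⊕ opad = 58 f7 5c 5c 5c.
m1: inner = H(32 9d 36 36 36 59 7c) = 02 46; tag = H(58 f7 5c 5c 5c 02 46) = 02ab
m2: inner = H(32 9d 36 36 36 81 25) = 02 17; tag = H(58 f7 5c 5c 5c 02 17) = 027c ← matches
m3: inner = H(32 9d 36 36 36 0c 6e) = 01 eb; tag = H(58 f7 5c 5c 5c 01 eb) = 034f

2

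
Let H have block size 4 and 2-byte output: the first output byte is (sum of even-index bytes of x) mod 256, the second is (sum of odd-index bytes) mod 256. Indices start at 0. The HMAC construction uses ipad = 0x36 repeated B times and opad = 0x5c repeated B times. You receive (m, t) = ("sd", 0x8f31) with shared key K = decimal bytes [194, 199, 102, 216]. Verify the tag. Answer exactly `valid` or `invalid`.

invalid

Key decimal bytes [194, 199, 102, 216] = c2 c7 66 d8 is exactly B = 4 bytes: K' = c2 c7 66 d8.
K' ⊕ ipad = f4 f1 50 ee; K' ⊕ opad = 9e 9b 3a 84.
Inner hash: even-index sum = 439 mod 256 = 183; odd-index sum = 579 mod 256 = 67 → b7 43.
Outer hash (recomputed tag): even-index sum = 399 mod 256 = 143; odd-index sum = 354 mod 256 = 98 → 8f 62.
Recomputed tag = 8f62; claimed = 8f31 → mismatch.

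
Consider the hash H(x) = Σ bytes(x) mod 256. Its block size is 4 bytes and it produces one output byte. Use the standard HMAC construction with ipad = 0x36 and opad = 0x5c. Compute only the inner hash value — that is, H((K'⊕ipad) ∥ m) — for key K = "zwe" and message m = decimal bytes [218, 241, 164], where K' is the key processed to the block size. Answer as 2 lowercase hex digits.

Key "zwe" = 7a 77 65 is 3 bytes ≤ B = 4; zero-pad to 4 bytes: K' = 7a 77 65 00.
K' ⊕ ipad = 4c 41 53 36.
Inner input = 4c 41 53 36 ∥ da f1 a4.
Inner hash: sum = 76+65+83+54+218+241+164 = 901; mod 256 = 133 → 85.

85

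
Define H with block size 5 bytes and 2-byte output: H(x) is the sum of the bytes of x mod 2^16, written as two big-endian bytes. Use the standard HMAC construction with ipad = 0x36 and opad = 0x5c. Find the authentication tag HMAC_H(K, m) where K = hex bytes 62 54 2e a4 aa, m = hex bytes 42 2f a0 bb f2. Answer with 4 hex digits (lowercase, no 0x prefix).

0364

Key hex bytes 62 54 2e a4 aa is exactly B = 5 bytes: K' = 62 54 2e a4 aa.
K' ⊕ ipad = 54 62 18 92 9c.  K' ⊕ opad = 3e 08 72 f8 f6.
Inner input = (K'⊕ipad) ∥ m = 54 62 18 92 9c ∥ 42 2f a0 bb f2.
Inner hash: sum = 84+98+24+146+156+66+47+160+187+242 = 1210 → 04 ba.
Outer input = (K'⊕opad) ∥ inner = 3e 08 72 f8 f6 ∥ 04 ba.
Outer hash (tag): sum = 62+8+114+248+246+4+186 = 868 → 03 64.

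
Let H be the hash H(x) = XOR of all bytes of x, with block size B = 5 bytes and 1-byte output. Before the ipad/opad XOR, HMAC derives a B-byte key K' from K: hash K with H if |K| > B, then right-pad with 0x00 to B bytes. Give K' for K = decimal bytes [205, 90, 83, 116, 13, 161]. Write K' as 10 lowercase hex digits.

|K| = 6 > B = 5, so first hash the key.
H(K): XOR cd⊕5a⊕53⊕74⊕0d⊕a1 = 1c.
Zero-pad H(K) = 1c to 5 bytes: K' = 1c 00 00 00 00.

1c00000000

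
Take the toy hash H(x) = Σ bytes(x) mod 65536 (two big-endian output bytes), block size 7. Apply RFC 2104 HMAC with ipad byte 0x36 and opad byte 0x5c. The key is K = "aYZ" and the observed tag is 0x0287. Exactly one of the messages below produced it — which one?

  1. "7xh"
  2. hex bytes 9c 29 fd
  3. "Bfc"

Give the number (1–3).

2

Key "aYZ" = 61 59 5a is 3 bytes ≤ B = 7; zero-pad to 7 bytes: K' = 61 59 5a 00 00 00 00.
K' ⊕ ipad = 57 6f 6c 36 36 36 36; K' ⊕ opad = 3d 05 06 5c 5c 5c 5c.
m1: inner = H(57 6f 6c 36 36 36 36 37 78 68) = 03 21; tag = H(3d 05 06 5c 5c 5c 5c 03 21) = 01dc
m2: inner = H(57 6f 6c 36 36 36 36 9c 29 fd) = 03 cc; tag = H(3d 05 06 5c 5c 5c 5c 03 cc) = 0287 ← matches
m3: inner = H(57 6f 6c 36 36 36 36 42 66 63) = 03 15; tag = H(3d 05 06 5c 5c 5c 5c 03 15) = 01d0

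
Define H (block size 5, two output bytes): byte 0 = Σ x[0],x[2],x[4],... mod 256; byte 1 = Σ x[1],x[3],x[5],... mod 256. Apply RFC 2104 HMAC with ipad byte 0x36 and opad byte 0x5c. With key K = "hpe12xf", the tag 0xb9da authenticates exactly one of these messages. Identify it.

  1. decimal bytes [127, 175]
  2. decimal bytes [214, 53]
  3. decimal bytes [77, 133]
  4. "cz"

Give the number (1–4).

Key "hpe12xf" = 68 70 65 31 32 78 66 is 7 bytes > B = 5, so hash it first: H(key) = 65 19, then zero-pad to 5 bytes: K' = 65 19 00 00 00.
K' ⊕ ipad = 53 2f 36 36 36; K' ⊕ opad = 39 45 5c 5c 5c.
m1: inner = H(53 2f 36 36 36 7f af) = 6e e4; tag = H(39 45 5c 5c 5c 6e e4) = d50f
m2: inner = H(53 2f 36 36 36 d6 35) = f4 3b; tag = H(39 45 5c 5c 5c f4 3b) = 2c95
m3: inner = H(53 2f 36 36 36 4d 85) = 44 b2; tag = H(39 45 5c 5c 5c 44 b2) = a3e5
m4: inner = H(53 2f 36 36 36 63 7a) = 39 c8; tag = H(39 45 5c 5c 5c 39 c8) = b9da ← matches

4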